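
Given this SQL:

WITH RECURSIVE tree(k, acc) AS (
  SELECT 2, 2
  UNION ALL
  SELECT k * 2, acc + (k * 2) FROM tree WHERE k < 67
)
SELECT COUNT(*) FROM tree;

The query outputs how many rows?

7

Base: k=2, acc=2.
Iteration 1: 2 < 67 holds -> k = 2 * 2 = 4, acc = 2 + 4 = 6.
Iteration 2: 4 < 67 holds -> k = 4 * 2 = 8, acc = 6 + 8 = 14.
Iteration 3: 8 < 67 holds -> k = 8 * 2 = 16, acc = 14 + 16 = 30.
Iteration 4: 16 < 67 holds -> k = 16 * 2 = 32, acc = 30 + 32 = 62.
Iteration 5: 32 < 67 holds -> k = 32 * 2 = 64, acc = 62 + 64 = 126.
Iteration 6: 64 < 67 holds -> k = 64 * 2 = 128, acc = 126 + 128 = 254.
Iteration 7: 128 < 67 fails; recursion stops.
Total rows emitted: 7.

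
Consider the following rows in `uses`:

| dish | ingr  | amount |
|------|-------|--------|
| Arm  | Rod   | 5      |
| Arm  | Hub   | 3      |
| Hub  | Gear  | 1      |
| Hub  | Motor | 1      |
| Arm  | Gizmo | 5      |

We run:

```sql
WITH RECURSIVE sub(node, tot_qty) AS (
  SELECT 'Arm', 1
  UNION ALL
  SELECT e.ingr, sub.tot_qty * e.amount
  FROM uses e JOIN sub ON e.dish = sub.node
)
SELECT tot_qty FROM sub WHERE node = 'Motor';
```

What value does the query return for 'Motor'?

Base: (Arm, tot_qty=1).
Iteration 1: components of {Arm} -> Gizmo = 1*5 = 5, Hub = 1*3 = 3, Rod = 1*5 = 5.
Iteration 2: components of {Gizmo,Hub,Rod} -> Gear = 3*1 = 3, Motor = 3*1 = 3.
Iteration 3: no further components; recursion stops.

3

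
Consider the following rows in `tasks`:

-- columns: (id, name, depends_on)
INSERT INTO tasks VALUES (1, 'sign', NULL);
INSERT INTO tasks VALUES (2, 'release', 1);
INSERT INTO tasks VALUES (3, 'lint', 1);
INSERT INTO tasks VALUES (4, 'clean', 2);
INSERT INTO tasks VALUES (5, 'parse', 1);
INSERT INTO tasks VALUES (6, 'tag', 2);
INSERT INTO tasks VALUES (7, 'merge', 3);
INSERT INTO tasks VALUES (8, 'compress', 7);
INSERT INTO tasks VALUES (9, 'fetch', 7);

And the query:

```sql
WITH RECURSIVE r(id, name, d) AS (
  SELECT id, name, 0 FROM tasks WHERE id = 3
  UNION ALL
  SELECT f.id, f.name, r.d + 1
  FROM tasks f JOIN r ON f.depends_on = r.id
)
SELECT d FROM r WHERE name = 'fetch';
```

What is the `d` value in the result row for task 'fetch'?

Base: id=3 (lint) at d 0.
Iteration 1: rows with depends_on in {3} -> merge (id 7, d 1).
Iteration 2: rows with depends_on in {7} -> compress (id 8, d 2), fetch (id 9, d 2).
Iteration 3: no rows with depends_on in {8,9}; recursion stops.

2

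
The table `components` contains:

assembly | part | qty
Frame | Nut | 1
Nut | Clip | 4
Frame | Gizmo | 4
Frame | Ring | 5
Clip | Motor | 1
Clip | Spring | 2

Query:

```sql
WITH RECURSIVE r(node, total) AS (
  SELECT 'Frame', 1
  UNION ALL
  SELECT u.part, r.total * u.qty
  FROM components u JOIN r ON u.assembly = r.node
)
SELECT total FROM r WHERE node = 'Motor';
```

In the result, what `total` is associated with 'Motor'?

4

Base: (Frame, total=1).
Iteration 1: components of {Frame} -> Gizmo = 1*4 = 4, Nut = 1*1 = 1, Ring = 1*5 = 5.
Iteration 2: components of {Gizmo,Nut,Ring} -> Clip = 1*4 = 4.
Iteration 3: components of {Clip} -> Motor = 4*1 = 4, Spring = 4*2 = 8.
Iteration 4: no further components; recursion stops.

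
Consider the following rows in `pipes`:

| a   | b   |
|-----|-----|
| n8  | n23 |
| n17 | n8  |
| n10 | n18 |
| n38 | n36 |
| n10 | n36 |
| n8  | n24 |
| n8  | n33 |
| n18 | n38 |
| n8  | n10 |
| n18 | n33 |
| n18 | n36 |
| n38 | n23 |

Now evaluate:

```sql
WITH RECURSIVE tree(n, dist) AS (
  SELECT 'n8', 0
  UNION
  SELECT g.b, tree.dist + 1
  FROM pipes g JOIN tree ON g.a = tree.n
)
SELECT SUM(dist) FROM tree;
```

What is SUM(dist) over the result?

Base: (n8, dist=0).
Iteration 1: edges from {n8} -> (n10, dist=1), (n23, dist=1), (n24, dist=1), (n33, dist=1).
Iteration 2: edges from {n10,n23,n24,n33} -> (n18, dist=2), (n36, dist=2).
Iteration 3: edges from {n18,n36} -> (n33, dist=3), (n36, dist=3), (n38, dist=3).
Iteration 4: edges from {n33,n36,n38} -> (n23, dist=4), (n36, dist=4).
Iteration 5: no outgoing edges from {n23,n36}; recursion stops.
SUM(dist) = 0 + 1 + 1 + 1 + 1 + 2 + 2 + 3 + 3 + 3 + 4 + 4 = 25.

25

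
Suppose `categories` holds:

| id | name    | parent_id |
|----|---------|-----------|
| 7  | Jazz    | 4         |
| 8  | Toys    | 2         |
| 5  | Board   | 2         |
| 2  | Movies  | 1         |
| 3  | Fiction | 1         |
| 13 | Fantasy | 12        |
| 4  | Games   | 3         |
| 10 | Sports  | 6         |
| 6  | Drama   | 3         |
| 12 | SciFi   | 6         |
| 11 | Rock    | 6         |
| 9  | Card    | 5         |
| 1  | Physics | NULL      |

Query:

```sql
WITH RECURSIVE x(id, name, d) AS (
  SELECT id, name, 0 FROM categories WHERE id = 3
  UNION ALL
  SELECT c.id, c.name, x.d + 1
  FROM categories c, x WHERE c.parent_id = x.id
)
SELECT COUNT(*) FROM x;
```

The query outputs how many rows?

Base: id=3 (Fiction) at d 0.
Iteration 1: rows with parent_id in {3} -> Games (id 4, d 1), Drama (id 6, d 1).
Iteration 2: rows with parent_id in {4,6} -> Jazz (id 7, d 2), Sports (id 10, d 2), Rock (id 11, d 2), SciFi (id 12, d 2).
Iteration 3: rows with parent_id in {7,10,11,12} -> Fantasy (id 13, d 3).
Iteration 4: no rows with parent_id in {13}; recursion stops.
Total rows emitted: 8.

8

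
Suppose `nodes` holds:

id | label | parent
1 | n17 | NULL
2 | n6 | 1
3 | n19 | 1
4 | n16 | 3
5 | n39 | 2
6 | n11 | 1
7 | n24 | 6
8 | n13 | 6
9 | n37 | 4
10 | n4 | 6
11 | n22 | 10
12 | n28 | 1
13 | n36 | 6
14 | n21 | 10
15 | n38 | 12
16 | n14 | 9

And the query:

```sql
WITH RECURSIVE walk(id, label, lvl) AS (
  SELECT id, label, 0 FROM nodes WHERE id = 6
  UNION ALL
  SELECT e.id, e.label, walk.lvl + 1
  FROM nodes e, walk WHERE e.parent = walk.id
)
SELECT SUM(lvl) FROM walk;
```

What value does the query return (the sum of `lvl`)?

8

Base: id=6 (n11) at lvl 0.
Iteration 1: rows with parent in {6} -> n24 (id 7, lvl 1), n13 (id 8, lvl 1), n4 (id 10, lvl 1), n36 (id 13, lvl 1).
Iteration 2: rows with parent in {7,8,10,13} -> n22 (id 11, lvl 2), n21 (id 14, lvl 2).
Iteration 3: no rows with parent in {11,14}; recursion stops.
SUM(lvl) = 0 + 1 + 1 + 1 + 1 + 2 + 2 = 8.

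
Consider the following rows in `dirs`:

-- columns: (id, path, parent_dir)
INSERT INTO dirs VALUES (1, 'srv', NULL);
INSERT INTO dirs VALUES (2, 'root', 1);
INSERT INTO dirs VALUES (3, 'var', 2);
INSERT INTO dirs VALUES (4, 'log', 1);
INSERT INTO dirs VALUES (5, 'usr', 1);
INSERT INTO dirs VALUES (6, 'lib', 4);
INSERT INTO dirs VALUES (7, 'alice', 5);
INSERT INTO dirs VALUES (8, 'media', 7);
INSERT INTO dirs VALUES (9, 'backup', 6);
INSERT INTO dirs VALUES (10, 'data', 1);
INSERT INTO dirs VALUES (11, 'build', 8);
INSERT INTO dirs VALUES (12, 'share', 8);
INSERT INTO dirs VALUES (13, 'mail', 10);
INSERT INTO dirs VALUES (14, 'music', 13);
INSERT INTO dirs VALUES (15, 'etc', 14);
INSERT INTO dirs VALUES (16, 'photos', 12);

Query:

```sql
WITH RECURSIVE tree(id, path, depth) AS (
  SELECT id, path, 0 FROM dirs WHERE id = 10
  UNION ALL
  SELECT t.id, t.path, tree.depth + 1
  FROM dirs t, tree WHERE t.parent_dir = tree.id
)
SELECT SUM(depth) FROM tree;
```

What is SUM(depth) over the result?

Base: id=10 (data) at depth 0.
Iteration 1: rows with parent_dir in {10} -> mail (id 13, depth 1).
Iteration 2: rows with parent_dir in {13} -> music (id 14, depth 2).
Iteration 3: rows with parent_dir in {14} -> etc (id 15, depth 3).
Iteration 4: no rows with parent_dir in {15}; recursion stops.
SUM(depth) = 0 + 1 + 2 + 3 = 6.

6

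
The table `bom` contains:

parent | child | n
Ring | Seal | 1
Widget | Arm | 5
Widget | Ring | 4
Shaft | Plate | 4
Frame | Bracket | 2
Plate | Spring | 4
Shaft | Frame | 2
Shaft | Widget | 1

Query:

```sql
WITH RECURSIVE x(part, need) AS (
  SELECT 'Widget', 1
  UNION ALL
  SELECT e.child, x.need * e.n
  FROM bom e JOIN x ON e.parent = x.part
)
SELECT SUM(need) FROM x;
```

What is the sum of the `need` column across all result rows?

Base: (Widget, need=1).
Iteration 1: components of {Widget} -> Arm = 1*5 = 5, Ring = 1*4 = 4.
Iteration 2: components of {Arm,Ring} -> Seal = 4*1 = 4.
Iteration 3: no further components; recursion stops.
SUM(need) = 1 + 5 + 4 + 4 = 14.

14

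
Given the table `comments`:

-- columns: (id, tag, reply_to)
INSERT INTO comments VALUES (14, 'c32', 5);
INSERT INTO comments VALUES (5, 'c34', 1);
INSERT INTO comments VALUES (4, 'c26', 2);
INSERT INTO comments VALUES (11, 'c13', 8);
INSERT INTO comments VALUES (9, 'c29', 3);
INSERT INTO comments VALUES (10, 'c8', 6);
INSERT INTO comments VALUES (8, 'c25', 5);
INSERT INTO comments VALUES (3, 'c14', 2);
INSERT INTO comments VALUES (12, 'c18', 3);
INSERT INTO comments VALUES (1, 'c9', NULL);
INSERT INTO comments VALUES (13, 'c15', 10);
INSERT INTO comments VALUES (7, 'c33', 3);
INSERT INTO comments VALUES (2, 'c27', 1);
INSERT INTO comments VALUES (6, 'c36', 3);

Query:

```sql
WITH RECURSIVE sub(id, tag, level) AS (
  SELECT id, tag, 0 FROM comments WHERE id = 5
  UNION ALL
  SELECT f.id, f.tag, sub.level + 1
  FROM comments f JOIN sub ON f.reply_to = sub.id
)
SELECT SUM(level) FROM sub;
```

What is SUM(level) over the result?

4

Base: id=5 (c34) at level 0.
Iteration 1: rows with reply_to in {5} -> c25 (id 8, level 1), c32 (id 14, level 1).
Iteration 2: rows with reply_to in {8,14} -> c13 (id 11, level 2).
Iteration 3: no rows with reply_to in {11}; recursion stops.
SUM(level) = 0 + 1 + 1 + 2 = 4.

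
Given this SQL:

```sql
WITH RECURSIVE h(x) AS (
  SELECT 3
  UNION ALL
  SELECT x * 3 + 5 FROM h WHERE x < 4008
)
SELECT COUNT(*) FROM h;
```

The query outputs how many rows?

Base: x=3.
Iteration 1: 3 < 4008 holds -> x = 3 * 3 + 5 = 14.
Iteration 2: 14 < 4008 holds -> x = 14 * 3 + 5 = 47.
Iteration 3: 47 < 4008 holds -> x = 47 * 3 + 5 = 146.
Iteration 4: 146 < 4008 holds -> x = 146 * 3 + 5 = 443.
Iteration 5: 443 < 4008 holds -> x = 443 * 3 + 5 = 1334.
Iteration 6: 1334 < 4008 holds -> x = 1334 * 3 + 5 = 4007.
Iteration 7: 4007 < 4008 holds -> x = 4007 * 3 + 5 = 12026.
Iteration 8: 12026 < 4008 fails; recursion stops.
Total rows emitted: 8.

8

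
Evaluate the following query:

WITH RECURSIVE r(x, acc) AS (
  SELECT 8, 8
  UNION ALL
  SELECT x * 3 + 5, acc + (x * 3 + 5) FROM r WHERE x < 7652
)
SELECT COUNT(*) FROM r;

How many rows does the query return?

Base: x=8, acc=8.
Iteration 1: 8 < 7652 holds -> x = 8 * 3 + 5 = 29, acc = 8 + 29 = 37.
Iteration 2: 29 < 7652 holds -> x = 29 * 3 + 5 = 92, acc = 37 + 92 = 129.
Iteration 3: 92 < 7652 holds -> x = 92 * 3 + 5 = 281, acc = 129 + 281 = 410.
Iteration 4: 281 < 7652 holds -> x = 281 * 3 + 5 = 848, acc = 410 + 848 = 1258.
Iteration 5: 848 < 7652 holds -> x = 848 * 3 + 5 = 2549, acc = 1258 + 2549 = 3807.
Iteration 6: 2549 < 7652 holds -> x = 2549 * 3 + 5 = 7652, acc = 3807 + 7652 = 11459.
Iteration 7: 7652 < 7652 fails; recursion stops.
Total rows emitted: 7.

7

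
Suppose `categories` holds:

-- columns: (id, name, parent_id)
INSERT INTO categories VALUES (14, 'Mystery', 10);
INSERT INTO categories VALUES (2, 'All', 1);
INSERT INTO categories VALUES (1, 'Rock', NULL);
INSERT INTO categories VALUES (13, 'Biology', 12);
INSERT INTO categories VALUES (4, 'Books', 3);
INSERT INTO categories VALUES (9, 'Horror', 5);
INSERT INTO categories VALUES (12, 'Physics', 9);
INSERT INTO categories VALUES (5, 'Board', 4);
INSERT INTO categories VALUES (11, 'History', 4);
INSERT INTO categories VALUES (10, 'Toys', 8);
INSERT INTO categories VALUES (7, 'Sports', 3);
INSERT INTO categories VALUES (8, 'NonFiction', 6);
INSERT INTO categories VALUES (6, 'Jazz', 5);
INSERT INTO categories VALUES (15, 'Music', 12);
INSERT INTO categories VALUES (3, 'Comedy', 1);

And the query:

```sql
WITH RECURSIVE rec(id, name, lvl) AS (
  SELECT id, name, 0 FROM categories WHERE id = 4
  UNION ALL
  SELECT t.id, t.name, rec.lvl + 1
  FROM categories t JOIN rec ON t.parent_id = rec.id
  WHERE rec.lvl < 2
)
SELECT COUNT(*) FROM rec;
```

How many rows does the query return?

Base: id=4 (Books) at lvl 0.
Iteration 1: rows with parent_id in {4} -> Board (id 5, lvl 1), History (id 11, lvl 1).
Iteration 2: rows with parent_id in {5,11} -> Jazz (id 6, lvl 2), Horror (id 9, lvl 2).
Iteration 3: lvl < 2 fails for all current rows; recursion stops.
Total rows emitted: 5.

5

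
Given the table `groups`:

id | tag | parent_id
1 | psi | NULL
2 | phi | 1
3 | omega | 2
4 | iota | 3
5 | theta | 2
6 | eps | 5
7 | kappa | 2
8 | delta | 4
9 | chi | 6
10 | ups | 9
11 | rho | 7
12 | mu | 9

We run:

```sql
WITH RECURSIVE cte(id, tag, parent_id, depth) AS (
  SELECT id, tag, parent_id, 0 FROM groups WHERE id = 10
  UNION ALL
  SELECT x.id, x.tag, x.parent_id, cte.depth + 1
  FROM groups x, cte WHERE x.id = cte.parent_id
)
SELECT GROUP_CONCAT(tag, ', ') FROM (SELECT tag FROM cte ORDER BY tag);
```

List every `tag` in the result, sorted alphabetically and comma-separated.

Base: id=10 (ups), parent_id=9, depth 0.
Iteration 1: join on id=9 -> chi (id 9, parent_id=6, depth 1).
Iteration 2: join on id=6 -> eps (id 6, parent_id=5, depth 2).
Iteration 3: join on id=5 -> theta (id 5, parent_id=2, depth 3).
Iteration 4: join on id=2 -> phi (id 2, parent_id=1, depth 4).
Iteration 5: join on id=1 -> psi (id 1, parent_id=NULL, depth 5).
Iteration 6: parent_id is NULL; no match; recursion stops.

chi, eps, phi, psi, theta, ups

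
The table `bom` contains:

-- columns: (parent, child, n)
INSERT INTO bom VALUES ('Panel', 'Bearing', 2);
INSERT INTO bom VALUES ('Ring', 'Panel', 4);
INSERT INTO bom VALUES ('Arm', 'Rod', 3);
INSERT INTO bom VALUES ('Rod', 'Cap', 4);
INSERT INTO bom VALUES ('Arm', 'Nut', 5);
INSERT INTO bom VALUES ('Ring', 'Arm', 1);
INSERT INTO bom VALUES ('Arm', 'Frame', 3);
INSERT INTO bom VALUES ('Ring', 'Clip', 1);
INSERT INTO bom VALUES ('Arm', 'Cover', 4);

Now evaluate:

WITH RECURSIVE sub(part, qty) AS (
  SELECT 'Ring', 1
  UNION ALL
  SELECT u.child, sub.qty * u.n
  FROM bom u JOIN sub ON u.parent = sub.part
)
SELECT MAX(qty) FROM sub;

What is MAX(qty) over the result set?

12

Base: (Ring, qty=1).
Iteration 1: components of {Ring} -> Arm = 1*1 = 1, Clip = 1*1 = 1, Panel = 1*4 = 4.
Iteration 2: components of {Arm,Clip,Panel} -> Bearing = 4*2 = 8, Cover = 1*4 = 4, Frame = 1*3 = 3, Nut = 1*5 = 5, Rod = 1*3 = 3.
Iteration 3: components of {Bearing,Cover,Frame,Nut,Rod} -> Cap = 3*4 = 12.
Iteration 4: no further components; recursion stops.
qty values: 1, 1, 1, 4, 5, 3, 3, 4, 8, 12; the maximum is 12.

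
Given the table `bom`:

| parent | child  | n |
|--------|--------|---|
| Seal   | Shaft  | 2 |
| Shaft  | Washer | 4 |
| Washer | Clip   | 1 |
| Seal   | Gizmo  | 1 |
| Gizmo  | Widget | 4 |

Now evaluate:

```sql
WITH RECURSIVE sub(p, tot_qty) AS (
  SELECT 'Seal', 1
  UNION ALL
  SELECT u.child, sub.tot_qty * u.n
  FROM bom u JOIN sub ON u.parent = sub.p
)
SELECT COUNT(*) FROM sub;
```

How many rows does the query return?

6

Base: (Seal, tot_qty=1).
Iteration 1: components of {Seal} -> Gizmo = 1*1 = 1, Shaft = 1*2 = 2.
Iteration 2: components of {Gizmo,Shaft} -> Washer = 2*4 = 8, Widget = 1*4 = 4.
Iteration 3: components of {Washer,Widget} -> Clip = 8*1 = 8.
Iteration 4: no further components; recursion stops.
Total rows emitted: 6.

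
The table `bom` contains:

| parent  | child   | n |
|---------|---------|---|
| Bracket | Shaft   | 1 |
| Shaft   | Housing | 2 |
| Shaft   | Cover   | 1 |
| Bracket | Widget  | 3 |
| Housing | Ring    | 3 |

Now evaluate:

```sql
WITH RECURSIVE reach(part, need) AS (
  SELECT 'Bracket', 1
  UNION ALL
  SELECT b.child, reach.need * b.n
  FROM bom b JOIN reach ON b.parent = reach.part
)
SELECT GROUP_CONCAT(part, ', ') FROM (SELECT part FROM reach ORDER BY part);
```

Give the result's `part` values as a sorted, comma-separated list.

Base: (Bracket, need=1).
Iteration 1: components of {Bracket} -> Shaft = 1*1 = 1, Widget = 1*3 = 3.
Iteration 2: components of {Shaft,Widget} -> Cover = 1*1 = 1, Housing = 1*2 = 2.
Iteration 3: components of {Cover,Housing} -> Ring = 2*3 = 6.
Iteration 4: no further components; recursion stops.

Bracket, Cover, Housing, Ring, Shaft, Widget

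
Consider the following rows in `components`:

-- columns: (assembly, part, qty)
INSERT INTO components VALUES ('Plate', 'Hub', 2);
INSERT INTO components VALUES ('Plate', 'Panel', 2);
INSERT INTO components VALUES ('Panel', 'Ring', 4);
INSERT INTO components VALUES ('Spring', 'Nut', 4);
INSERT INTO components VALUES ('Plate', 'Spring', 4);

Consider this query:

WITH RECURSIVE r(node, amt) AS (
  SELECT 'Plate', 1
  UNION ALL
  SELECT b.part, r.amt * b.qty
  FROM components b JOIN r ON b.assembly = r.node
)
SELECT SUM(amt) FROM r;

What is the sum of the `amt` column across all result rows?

33

Base: (Plate, amt=1).
Iteration 1: components of {Plate} -> Hub = 1*2 = 2, Panel = 1*2 = 2, Spring = 1*4 = 4.
Iteration 2: components of {Hub,Panel,Spring} -> Nut = 4*4 = 16, Ring = 2*4 = 8.
Iteration 3: no further components; recursion stops.
SUM(amt) = 1 + 2 + 4 + 2 + 8 + 16 = 33.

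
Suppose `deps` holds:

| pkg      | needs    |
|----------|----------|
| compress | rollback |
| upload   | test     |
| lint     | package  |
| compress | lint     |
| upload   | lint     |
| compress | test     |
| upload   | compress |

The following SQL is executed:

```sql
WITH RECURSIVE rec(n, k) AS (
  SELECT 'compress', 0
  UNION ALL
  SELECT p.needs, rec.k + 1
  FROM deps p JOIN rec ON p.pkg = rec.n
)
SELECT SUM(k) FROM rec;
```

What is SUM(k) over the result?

Base: (compress, k=0).
Iteration 1: edges from {compress} -> (lint, k=1), (rollback, k=1), (test, k=1).
Iteration 2: edges from {lint,rollback,test} -> (package, k=2).
Iteration 3: no outgoing edges from {package}; recursion stops.
SUM(k) = 0 + 1 + 1 + 1 + 2 = 5.

5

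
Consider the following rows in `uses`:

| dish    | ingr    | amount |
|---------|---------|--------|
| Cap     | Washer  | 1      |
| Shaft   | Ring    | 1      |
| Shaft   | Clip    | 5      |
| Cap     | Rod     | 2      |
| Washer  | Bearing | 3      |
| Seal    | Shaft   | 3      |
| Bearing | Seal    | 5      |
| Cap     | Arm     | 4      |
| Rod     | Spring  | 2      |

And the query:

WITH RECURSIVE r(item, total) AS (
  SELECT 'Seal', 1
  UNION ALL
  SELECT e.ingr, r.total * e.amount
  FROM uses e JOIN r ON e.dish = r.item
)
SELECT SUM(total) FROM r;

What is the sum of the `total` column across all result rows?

22

Base: (Seal, total=1).
Iteration 1: components of {Seal} -> Shaft = 1*3 = 3.
Iteration 2: components of {Shaft} -> Clip = 3*5 = 15, Ring = 3*1 = 3.
Iteration 3: no further components; recursion stops.
SUM(total) = 1 + 3 + 3 + 15 = 22.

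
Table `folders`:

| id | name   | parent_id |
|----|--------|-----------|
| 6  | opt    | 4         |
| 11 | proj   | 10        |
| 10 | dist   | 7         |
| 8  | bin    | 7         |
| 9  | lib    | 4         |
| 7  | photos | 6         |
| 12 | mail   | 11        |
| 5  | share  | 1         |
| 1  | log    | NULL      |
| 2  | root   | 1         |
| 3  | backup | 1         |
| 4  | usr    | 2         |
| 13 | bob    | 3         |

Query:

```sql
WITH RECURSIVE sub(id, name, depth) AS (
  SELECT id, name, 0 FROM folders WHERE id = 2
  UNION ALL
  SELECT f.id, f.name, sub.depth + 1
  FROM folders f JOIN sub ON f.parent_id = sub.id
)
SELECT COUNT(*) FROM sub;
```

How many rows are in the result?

Base: id=2 (root) at depth 0.
Iteration 1: rows with parent_id in {2} -> usr (id 4, depth 1).
Iteration 2: rows with parent_id in {4} -> opt (id 6, depth 2), lib (id 9, depth 2).
Iteration 3: rows with parent_id in {6,9} -> photos (id 7, depth 3).
Iteration 4: rows with parent_id in {7} -> bin (id 8, depth 4), dist (id 10, depth 4).
Iteration 5: rows with parent_id in {8,10} -> proj (id 11, depth 5).
Iteration 6: rows with parent_id in {11} -> mail (id 12, depth 6).
Iteration 7: no rows with parent_id in {12}; recursion stops.
Total rows emitted: 9.

9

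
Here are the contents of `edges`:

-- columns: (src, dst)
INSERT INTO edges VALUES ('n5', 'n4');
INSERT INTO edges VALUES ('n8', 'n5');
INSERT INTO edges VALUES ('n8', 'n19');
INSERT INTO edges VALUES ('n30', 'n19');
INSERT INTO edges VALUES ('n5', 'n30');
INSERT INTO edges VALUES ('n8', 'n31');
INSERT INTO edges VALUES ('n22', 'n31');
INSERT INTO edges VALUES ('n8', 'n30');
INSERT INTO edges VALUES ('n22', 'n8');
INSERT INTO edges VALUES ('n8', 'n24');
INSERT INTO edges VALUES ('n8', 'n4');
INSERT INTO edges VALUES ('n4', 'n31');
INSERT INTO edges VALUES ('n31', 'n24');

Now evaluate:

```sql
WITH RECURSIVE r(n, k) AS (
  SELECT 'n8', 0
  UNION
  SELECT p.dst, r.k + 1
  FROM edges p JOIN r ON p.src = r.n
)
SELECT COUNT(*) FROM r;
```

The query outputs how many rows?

16

Base: (n8, k=0).
Iteration 1: edges from {n8} -> (n19, k=1), (n24, k=1), (n30, k=1), (n31, k=1), (n4, k=1), (n5, k=1).
Iteration 2: edges from {n19,n24,n30,n31,n4,n5} -> (n19, k=2), (n24, k=2), (n30, k=2), (n31, k=2), (n4, k=2).
Iteration 3: edges from {n19,n24,n30,n31,n4} -> (n19, k=3), (n24, k=3), (n31, k=3).
Iteration 4: edges from {n19,n24,n31} -> (n24, k=4).
Iteration 5: no outgoing edges from {n24}; recursion stops.
Total rows emitted: 16.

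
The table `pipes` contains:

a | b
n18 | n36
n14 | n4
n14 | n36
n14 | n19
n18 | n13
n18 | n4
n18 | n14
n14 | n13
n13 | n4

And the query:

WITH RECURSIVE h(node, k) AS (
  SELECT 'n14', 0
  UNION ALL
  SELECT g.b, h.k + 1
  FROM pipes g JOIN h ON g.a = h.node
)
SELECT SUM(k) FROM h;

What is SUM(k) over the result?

6

Base: (n14, k=0).
Iteration 1: edges from {n14} -> (n13, k=1), (n19, k=1), (n36, k=1), (n4, k=1).
Iteration 2: edges from {n13,n19,n36,n4} -> (n4, k=2).
Iteration 3: no outgoing edges from {n4}; recursion stops.
SUM(k) = 0 + 1 + 1 + 1 + 1 + 2 = 6.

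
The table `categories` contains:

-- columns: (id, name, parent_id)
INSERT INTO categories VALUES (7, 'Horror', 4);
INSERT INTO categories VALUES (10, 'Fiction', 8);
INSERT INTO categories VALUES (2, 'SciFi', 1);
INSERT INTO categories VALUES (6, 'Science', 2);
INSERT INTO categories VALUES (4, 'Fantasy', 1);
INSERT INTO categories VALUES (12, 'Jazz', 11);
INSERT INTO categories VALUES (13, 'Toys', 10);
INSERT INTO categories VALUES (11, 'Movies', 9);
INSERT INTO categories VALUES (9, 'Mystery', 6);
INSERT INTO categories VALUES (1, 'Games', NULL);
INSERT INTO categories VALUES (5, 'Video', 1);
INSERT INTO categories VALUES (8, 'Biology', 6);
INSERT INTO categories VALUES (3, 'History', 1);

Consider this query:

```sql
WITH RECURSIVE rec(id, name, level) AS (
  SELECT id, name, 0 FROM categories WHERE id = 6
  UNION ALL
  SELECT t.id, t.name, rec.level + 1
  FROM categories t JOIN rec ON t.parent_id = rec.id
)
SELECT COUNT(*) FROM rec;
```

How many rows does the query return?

7

Base: id=6 (Science) at level 0.
Iteration 1: rows with parent_id in {6} -> Biology (id 8, level 1), Mystery (id 9, level 1).
Iteration 2: rows with parent_id in {8,9} -> Fiction (id 10, level 2), Movies (id 11, level 2).
Iteration 3: rows with parent_id in {10,11} -> Jazz (id 12, level 3), Toys (id 13, level 3).
Iteration 4: no rows with parent_id in {12,13}; recursion stops.
Total rows emitted: 7.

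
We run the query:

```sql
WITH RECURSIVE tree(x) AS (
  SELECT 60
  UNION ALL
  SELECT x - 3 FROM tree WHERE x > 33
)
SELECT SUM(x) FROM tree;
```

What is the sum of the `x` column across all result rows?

465

Base: x=60.
Iteration 1: 60 > 33 holds -> x = 60 - 3 = 57.
Iteration 2: 57 > 33 holds -> x = 57 - 3 = 54.
Iteration 3: 54 > 33 holds -> x = 54 - 3 = 51.
Iteration 4: 51 > 33 holds -> x = 51 - 3 = 48.
Iteration 5: 48 > 33 holds -> x = 48 - 3 = 45.
Iteration 6: 45 > 33 holds -> x = 45 - 3 = 42.
Iteration 7: 42 > 33 holds -> x = 42 - 3 = 39.
Iteration 8: 39 > 33 holds -> x = 39 - 3 = 36.
Iteration 9: 36 > 33 holds -> x = 36 - 3 = 33.
Iteration 10: 33 > 33 fails; recursion stops.
SUM(x) = 60 + 57 + 54 + 51 + 48 + 45 + 42 + 39 + 36 + 33 = 465.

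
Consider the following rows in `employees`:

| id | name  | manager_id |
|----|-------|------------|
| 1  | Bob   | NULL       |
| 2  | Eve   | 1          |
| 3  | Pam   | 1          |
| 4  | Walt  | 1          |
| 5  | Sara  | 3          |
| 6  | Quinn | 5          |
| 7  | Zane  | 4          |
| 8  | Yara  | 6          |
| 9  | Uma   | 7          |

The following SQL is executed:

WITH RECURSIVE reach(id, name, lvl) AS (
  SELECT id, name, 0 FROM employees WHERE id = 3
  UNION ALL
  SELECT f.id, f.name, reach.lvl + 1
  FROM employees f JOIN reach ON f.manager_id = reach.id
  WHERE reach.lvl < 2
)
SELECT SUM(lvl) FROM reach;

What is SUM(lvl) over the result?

Base: id=3 (Pam) at lvl 0.
Iteration 1: rows with manager_id in {3} -> Sara (id 5, lvl 1).
Iteration 2: rows with manager_id in {5} -> Quinn (id 6, lvl 2).
Iteration 3: lvl < 2 fails for all current rows; recursion stops.
SUM(lvl) = 0 + 1 + 2 = 3.

3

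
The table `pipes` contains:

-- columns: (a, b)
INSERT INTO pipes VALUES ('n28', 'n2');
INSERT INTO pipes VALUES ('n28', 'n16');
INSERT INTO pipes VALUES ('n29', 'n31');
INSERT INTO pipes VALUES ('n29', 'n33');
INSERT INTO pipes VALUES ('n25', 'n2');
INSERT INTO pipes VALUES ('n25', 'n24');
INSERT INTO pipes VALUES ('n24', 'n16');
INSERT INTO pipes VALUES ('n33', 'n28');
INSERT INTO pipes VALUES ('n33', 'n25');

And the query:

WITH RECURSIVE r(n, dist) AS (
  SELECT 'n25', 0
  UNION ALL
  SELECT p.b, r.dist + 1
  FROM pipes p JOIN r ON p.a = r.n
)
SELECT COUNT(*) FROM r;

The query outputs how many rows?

Base: (n25, dist=0).
Iteration 1: edges from {n25} -> (n2, dist=1), (n24, dist=1).
Iteration 2: edges from {n2,n24} -> (n16, dist=2).
Iteration 3: no outgoing edges from {n16}; recursion stops.
Total rows emitted: 4.

4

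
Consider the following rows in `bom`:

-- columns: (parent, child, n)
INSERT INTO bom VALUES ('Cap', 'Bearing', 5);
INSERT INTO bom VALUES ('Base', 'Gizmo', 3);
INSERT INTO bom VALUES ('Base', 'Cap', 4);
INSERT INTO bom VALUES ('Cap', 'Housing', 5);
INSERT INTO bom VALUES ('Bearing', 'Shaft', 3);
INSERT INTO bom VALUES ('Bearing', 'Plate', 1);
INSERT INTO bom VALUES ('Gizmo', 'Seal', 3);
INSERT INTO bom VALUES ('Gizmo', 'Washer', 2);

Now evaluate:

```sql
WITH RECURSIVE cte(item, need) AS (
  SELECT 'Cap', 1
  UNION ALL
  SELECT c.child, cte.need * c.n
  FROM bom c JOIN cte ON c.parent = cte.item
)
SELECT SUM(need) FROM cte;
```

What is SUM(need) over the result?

31

Base: (Cap, need=1).
Iteration 1: components of {Cap} -> Bearing = 1*5 = 5, Housing = 1*5 = 5.
Iteration 2: components of {Bearing,Housing} -> Plate = 5*1 = 5, Shaft = 5*3 = 15.
Iteration 3: no further components; recursion stops.
SUM(need) = 1 + 5 + 5 + 5 + 15 = 31.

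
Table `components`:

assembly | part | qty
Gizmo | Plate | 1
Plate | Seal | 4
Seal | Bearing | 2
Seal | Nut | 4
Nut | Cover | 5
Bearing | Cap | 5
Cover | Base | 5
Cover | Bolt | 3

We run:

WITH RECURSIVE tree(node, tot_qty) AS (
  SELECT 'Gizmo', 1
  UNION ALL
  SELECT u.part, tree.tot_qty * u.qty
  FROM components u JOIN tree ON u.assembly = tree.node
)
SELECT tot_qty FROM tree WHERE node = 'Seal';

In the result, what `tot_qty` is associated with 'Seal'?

4

Base: (Gizmo, tot_qty=1).
Iteration 1: components of {Gizmo} -> Plate = 1*1 = 1.
Iteration 2: components of {Plate} -> Seal = 1*4 = 4.
Iteration 3: components of {Seal} -> Bearing = 4*2 = 8, Nut = 4*4 = 16.
Iteration 4: components of {Bearing,Nut} -> Cap = 8*5 = 40, Cover = 16*5 = 80.
Iteration 5: components of {Cap,Cover} -> Base = 80*5 = 400, Bolt = 80*3 = 240.
Iteration 6: no further components; recursion stops.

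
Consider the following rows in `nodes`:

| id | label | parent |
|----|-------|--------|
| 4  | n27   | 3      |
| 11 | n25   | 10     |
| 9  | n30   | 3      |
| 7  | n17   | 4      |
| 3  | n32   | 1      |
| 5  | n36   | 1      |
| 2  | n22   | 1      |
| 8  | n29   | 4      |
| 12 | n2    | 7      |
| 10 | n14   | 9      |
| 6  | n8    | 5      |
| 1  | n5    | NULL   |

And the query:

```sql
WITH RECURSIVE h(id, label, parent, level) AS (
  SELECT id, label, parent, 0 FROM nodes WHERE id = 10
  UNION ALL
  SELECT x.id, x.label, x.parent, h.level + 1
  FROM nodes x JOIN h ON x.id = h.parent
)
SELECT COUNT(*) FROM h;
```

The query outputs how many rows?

Base: id=10 (n14), parent=9, level 0.
Iteration 1: join on id=9 -> n30 (id 9, parent=3, level 1).
Iteration 2: join on id=3 -> n32 (id 3, parent=1, level 2).
Iteration 3: join on id=1 -> n5 (id 1, parent=NULL, level 3).
Iteration 4: parent is NULL; no match; recursion stops.
Total rows emitted: 4.

4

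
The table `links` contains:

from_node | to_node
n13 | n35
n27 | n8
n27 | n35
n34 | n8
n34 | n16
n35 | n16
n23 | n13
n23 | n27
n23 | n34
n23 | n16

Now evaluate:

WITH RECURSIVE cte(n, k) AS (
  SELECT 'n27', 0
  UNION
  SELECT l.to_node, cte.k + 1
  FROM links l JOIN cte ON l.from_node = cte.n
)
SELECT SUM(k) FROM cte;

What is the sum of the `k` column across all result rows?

4

Base: (n27, k=0).
Iteration 1: edges from {n27} -> (n35, k=1), (n8, k=1).
Iteration 2: edges from {n35,n8} -> (n16, k=2).
Iteration 3: no outgoing edges from {n16}; recursion stops.
SUM(k) = 0 + 1 + 1 + 2 = 4.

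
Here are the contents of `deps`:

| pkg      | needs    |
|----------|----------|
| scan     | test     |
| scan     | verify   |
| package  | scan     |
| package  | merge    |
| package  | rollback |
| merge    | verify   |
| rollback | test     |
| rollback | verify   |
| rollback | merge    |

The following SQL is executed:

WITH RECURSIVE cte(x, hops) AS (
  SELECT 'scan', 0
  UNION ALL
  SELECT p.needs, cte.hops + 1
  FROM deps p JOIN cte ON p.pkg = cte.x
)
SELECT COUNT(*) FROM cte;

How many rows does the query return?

3

Base: (scan, hops=0).
Iteration 1: edges from {scan} -> (test, hops=1), (verify, hops=1).
Iteration 2: no outgoing edges from {test,verify}; recursion stops.
Total rows emitted: 3.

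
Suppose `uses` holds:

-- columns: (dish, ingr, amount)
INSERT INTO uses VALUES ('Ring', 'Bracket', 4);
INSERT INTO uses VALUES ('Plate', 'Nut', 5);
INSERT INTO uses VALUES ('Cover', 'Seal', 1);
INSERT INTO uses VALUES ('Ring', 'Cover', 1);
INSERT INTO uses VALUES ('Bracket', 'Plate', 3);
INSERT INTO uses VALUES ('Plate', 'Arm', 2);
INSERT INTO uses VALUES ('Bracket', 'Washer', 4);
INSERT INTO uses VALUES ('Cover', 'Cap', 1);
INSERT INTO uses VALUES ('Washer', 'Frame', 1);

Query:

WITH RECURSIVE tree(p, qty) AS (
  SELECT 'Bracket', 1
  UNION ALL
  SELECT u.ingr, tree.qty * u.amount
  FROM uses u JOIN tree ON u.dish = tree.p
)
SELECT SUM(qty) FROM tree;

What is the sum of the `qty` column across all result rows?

Base: (Bracket, qty=1).
Iteration 1: components of {Bracket} -> Plate = 1*3 = 3, Washer = 1*4 = 4.
Iteration 2: components of {Plate,Washer} -> Arm = 3*2 = 6, Frame = 4*1 = 4, Nut = 3*5 = 15.
Iteration 3: no further components; recursion stops.
SUM(qty) = 1 + 4 + 3 + 4 + 15 + 6 = 33.

33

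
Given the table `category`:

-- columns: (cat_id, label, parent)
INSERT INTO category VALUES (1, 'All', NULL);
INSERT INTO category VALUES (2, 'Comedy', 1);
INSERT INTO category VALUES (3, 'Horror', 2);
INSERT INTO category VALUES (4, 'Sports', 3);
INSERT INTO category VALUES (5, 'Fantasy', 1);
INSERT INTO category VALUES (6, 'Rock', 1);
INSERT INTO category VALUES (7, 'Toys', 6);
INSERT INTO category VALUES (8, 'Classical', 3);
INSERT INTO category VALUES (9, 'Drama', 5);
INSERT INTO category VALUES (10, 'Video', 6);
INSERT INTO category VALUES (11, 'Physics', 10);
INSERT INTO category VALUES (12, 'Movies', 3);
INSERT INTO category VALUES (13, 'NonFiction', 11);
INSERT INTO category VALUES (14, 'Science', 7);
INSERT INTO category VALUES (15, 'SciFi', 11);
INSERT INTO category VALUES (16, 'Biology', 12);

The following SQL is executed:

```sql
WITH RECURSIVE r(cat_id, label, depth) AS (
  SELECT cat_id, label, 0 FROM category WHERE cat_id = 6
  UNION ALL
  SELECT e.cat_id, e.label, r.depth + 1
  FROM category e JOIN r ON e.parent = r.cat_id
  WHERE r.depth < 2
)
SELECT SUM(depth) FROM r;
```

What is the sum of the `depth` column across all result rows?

Base: cat_id=6 (Rock) at depth 0.
Iteration 1: rows with parent in {6} -> Toys (id 7, depth 1), Video (id 10, depth 1).
Iteration 2: rows with parent in {7,10} -> Physics (id 11, depth 2), Science (id 14, depth 2).
Iteration 3: depth < 2 fails for all current rows; recursion stops.
SUM(depth) = 0 + 1 + 1 + 2 + 2 = 6.

6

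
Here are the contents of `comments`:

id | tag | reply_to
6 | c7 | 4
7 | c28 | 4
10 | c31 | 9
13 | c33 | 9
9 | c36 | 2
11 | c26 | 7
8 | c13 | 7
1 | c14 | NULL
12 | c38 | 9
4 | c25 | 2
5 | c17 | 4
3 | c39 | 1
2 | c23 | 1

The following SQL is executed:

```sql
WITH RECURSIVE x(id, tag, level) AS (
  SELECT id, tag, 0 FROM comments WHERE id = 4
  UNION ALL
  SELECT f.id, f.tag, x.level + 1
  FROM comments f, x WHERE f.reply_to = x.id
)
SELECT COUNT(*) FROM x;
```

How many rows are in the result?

Base: id=4 (c25) at level 0.
Iteration 1: rows with reply_to in {4} -> c17 (id 5, level 1), c7 (id 6, level 1), c28 (id 7, level 1).
Iteration 2: rows with reply_to in {5,6,7} -> c13 (id 8, level 2), c26 (id 11, level 2).
Iteration 3: no rows with reply_to in {8,11}; recursion stops.
Total rows emitted: 6.

6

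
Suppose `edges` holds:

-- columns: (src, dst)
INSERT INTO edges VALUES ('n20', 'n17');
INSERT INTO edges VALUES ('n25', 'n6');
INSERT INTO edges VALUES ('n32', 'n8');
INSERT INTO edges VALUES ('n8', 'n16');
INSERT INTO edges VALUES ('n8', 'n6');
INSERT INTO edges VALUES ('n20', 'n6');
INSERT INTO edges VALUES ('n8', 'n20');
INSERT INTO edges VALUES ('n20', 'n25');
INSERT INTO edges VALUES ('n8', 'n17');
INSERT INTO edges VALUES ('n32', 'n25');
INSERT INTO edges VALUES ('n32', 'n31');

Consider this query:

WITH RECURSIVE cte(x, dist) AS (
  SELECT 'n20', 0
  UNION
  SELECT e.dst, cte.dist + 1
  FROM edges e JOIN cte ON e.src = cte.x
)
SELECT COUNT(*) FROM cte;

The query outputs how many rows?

Base: (n20, dist=0).
Iteration 1: edges from {n20} -> (n17, dist=1), (n25, dist=1), (n6, dist=1).
Iteration 2: edges from {n17,n25,n6} -> (n6, dist=2).
Iteration 3: no outgoing edges from {n6}; recursion stops.
Total rows emitted: 5.

5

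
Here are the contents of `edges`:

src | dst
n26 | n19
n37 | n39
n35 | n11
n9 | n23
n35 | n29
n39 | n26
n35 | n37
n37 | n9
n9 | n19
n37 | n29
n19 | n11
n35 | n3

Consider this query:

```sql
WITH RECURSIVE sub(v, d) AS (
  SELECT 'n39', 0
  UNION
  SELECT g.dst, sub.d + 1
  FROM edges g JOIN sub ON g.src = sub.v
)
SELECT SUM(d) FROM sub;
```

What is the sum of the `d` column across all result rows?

6

Base: (n39, d=0).
Iteration 1: edges from {n39} -> (n26, d=1).
Iteration 2: edges from {n26} -> (n19, d=2).
Iteration 3: edges from {n19} -> (n11, d=3).
Iteration 4: no outgoing edges from {n11}; recursion stops.
SUM(d) = 0 + 1 + 2 + 3 = 6.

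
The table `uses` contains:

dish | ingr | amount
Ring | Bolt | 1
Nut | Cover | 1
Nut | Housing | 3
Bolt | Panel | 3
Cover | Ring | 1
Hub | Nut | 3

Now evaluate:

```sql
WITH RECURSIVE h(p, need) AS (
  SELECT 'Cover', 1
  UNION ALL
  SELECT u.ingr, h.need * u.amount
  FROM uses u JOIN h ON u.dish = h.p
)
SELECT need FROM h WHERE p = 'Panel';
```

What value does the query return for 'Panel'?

3

Base: (Cover, need=1).
Iteration 1: components of {Cover} -> Ring = 1*1 = 1.
Iteration 2: components of {Ring} -> Bolt = 1*1 = 1.
Iteration 3: components of {Bolt} -> Panel = 1*3 = 3.
Iteration 4: no further components; recursion stops.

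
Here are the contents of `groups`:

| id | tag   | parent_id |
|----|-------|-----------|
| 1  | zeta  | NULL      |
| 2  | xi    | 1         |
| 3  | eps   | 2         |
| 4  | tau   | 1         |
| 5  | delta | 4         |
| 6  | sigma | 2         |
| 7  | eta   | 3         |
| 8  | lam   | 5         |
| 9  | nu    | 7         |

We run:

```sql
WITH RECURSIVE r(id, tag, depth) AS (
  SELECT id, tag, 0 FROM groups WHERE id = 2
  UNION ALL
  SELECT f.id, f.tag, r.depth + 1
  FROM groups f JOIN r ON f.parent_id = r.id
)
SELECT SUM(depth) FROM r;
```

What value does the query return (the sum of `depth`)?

7

Base: id=2 (xi) at depth 0.
Iteration 1: rows with parent_id in {2} -> eps (id 3, depth 1), sigma (id 6, depth 1).
Iteration 2: rows with parent_id in {3,6} -> eta (id 7, depth 2).
Iteration 3: rows with parent_id in {7} -> nu (id 9, depth 3).
Iteration 4: no rows with parent_id in {9}; recursion stops.
SUM(depth) = 0 + 1 + 1 + 2 + 3 = 7.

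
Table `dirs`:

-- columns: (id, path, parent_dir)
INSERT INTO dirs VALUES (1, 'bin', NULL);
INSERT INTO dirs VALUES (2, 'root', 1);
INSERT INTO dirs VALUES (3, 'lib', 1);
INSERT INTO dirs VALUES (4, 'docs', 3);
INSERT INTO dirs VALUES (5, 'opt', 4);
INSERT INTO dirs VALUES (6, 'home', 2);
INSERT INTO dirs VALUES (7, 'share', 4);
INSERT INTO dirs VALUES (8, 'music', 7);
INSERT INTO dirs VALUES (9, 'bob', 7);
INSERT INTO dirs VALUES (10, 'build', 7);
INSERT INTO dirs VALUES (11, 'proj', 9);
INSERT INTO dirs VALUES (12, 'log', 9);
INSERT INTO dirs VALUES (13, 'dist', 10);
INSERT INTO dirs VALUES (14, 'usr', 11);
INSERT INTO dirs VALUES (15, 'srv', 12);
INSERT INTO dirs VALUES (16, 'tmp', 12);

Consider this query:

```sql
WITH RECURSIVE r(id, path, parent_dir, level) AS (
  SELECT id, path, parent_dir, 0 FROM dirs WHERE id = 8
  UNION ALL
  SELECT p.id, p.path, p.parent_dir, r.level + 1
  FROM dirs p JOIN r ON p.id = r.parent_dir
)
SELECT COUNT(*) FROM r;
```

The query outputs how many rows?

5

Base: id=8 (music), parent_dir=7, level 0.
Iteration 1: join on id=7 -> share (id 7, parent_dir=4, level 1).
Iteration 2: join on id=4 -> docs (id 4, parent_dir=3, level 2).
Iteration 3: join on id=3 -> lib (id 3, parent_dir=1, level 3).
Iteration 4: join on id=1 -> bin (id 1, parent_dir=NULL, level 4).
Iteration 5: parent_dir is NULL; no match; recursion stops.
Total rows emitted: 5.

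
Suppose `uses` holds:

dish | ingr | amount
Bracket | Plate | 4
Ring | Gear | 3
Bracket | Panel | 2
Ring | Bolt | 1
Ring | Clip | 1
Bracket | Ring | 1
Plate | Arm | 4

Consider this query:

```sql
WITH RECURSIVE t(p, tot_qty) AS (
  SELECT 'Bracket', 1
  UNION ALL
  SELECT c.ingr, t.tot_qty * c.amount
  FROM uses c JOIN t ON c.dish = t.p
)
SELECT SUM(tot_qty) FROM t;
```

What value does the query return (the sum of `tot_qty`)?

Base: (Bracket, tot_qty=1).
Iteration 1: components of {Bracket} -> Panel = 1*2 = 2, Plate = 1*4 = 4, Ring = 1*1 = 1.
Iteration 2: components of {Panel,Plate,Ring} -> Arm = 4*4 = 16, Bolt = 1*1 = 1, Clip = 1*1 = 1, Gear = 1*3 = 3.
Iteration 3: no further components; recursion stops.
SUM(tot_qty) = 1 + 4 + 1 + 2 + 16 + 1 + 3 + 1 = 29.

29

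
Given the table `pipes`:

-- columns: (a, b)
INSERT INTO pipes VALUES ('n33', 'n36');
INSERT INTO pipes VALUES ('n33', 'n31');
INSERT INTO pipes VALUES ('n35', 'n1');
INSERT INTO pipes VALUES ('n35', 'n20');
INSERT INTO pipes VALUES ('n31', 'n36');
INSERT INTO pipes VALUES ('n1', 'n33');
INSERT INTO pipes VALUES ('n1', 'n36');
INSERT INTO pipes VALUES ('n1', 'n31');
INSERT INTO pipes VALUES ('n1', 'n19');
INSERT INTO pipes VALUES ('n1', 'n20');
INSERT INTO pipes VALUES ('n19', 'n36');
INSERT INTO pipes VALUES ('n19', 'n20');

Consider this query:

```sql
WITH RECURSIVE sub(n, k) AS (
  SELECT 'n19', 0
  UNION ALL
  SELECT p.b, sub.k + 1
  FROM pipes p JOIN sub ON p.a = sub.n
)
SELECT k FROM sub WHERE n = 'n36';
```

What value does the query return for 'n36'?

1

Base: (n19, k=0).
Iteration 1: edges from {n19} -> (n20, k=1), (n36, k=1).
Iteration 2: no outgoing edges from {n20,n36}; recursion stops.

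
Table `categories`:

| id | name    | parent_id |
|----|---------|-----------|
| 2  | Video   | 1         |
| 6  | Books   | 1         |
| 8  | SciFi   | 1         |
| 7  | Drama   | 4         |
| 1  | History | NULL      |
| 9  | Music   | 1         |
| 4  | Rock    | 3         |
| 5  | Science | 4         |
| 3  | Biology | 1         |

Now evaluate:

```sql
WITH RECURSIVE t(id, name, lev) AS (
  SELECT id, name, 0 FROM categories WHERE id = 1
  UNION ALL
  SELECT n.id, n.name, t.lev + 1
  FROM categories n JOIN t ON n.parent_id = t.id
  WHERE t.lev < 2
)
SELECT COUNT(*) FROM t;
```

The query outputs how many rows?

Base: id=1 (History) at lev 0.
Iteration 1: rows with parent_id in {1} -> Video (id 2, lev 1), Biology (id 3, lev 1), Books (id 6, lev 1), SciFi (id 8, lev 1), Music (id 9, lev 1).
Iteration 2: rows with parent_id in {2,3,6,8,9} -> Rock (id 4, lev 2).
Iteration 3: lev < 2 fails for all current rows; recursion stops.
Total rows emitted: 7.

7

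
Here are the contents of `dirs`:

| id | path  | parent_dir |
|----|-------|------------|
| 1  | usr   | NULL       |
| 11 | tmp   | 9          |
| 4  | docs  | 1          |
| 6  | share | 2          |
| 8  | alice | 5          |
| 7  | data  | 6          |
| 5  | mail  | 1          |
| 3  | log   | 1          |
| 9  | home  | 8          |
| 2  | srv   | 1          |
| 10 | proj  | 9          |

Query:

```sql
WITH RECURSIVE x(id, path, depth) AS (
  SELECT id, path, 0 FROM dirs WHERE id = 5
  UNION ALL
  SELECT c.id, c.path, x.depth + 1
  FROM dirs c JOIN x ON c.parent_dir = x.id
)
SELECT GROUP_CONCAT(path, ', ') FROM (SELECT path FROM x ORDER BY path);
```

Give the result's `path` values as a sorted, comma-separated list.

Base: id=5 (mail) at depth 0.
Iteration 1: rows with parent_dir in {5} -> alice (id 8, depth 1).
Iteration 2: rows with parent_dir in {8} -> home (id 9, depth 2).
Iteration 3: rows with parent_dir in {9} -> proj (id 10, depth 3), tmp (id 11, depth 3).
Iteration 4: no rows with parent_dir in {10,11}; recursion stops.

alice, home, mail, proj, tmp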